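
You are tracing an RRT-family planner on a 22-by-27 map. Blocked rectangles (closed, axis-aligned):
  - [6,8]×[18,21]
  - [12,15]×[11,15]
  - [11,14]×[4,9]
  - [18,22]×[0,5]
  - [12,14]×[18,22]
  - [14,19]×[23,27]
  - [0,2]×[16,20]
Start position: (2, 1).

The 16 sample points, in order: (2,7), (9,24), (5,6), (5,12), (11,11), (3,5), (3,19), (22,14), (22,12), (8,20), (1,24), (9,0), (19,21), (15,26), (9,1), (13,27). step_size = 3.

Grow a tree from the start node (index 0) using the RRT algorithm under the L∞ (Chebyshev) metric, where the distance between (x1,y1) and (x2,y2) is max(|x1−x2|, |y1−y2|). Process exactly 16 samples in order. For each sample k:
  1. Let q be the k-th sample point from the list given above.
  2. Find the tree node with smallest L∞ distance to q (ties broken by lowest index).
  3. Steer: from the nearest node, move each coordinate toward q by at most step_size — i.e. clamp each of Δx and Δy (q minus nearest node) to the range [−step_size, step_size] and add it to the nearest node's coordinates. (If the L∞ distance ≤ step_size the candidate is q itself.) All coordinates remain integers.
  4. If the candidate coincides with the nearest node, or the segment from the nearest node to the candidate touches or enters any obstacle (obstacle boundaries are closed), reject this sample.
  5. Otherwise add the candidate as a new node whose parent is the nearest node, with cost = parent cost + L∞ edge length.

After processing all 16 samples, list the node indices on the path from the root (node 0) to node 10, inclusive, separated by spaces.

Path: 0 1 2 4 7 9 10

1. q=(2,7) nearest=0 d=6 new=(2,4) → add node 1 parent=0 cost=3
2. q=(9,24) nearest=1 d=20 new=(5,7) → add node 2 parent=1 cost=6
3. q=(5,6) nearest=2 d=1 new=(5,6) → add node 3 parent=2 cost=7
4. q=(5,12) nearest=2 d=5 new=(5,10) → add node 4 parent=2 cost=9
5. q=(11,11) nearest=2 d=6 new=(8,10) → add node 5 parent=2 cost=9
6. q=(3,5) nearest=1 d=1 new=(3,5) → add node 6 parent=1 cost=4
7. q=(3,19) nearest=4 d=9 new=(3,13) → add node 7 parent=4 cost=12
8. q=(22,14) nearest=5 d=14 new=(11,13) → add node 8 parent=5 cost=12
9. q=(22,12) nearest=8 d=11 new=(14,12) → blocked by [12,15]×[11,15], reject
10. q=(8,20) nearest=7 d=7 new=(6,16) → add node 9 parent=7 cost=15
11. q=(1,24) nearest=9 d=8 new=(3,19) → add node 10 parent=9 cost=18
12. q=(9,0) nearest=3 d=6 new=(8,3) → add node 11 parent=3 cost=10
13. q=(19,21) nearest=8 d=8 new=(14,16) → blocked by [12,15]×[11,15], reject
14. q=(15,26) nearest=9 d=10 new=(9,19) → blocked by [6,8]×[18,21], reject
15. q=(9,1) nearest=11 d=2 new=(9,1) → add node 12 parent=11 cost=12
16. q=(13,27) nearest=10 d=10 new=(6,22) → add node 13 parent=10 cost=21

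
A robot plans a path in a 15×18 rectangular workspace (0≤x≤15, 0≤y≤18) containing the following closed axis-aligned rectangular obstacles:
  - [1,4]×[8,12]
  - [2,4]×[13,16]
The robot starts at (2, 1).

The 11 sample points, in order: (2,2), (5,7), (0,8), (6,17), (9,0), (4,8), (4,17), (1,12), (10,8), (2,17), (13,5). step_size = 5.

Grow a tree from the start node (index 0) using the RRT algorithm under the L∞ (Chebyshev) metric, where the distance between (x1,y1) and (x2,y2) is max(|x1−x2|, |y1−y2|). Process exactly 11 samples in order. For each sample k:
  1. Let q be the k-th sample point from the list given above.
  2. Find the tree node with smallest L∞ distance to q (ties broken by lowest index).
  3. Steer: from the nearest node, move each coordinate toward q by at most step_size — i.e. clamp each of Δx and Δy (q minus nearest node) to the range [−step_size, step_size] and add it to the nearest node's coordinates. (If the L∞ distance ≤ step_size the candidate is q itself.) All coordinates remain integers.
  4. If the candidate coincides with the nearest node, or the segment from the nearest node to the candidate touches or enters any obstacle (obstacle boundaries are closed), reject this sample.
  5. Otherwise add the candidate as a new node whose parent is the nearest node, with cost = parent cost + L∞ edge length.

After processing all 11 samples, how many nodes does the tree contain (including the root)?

Node count: 7

1. q=(2,2) nearest=0 d=1 new=(2,2) → add node 1 parent=0 cost=1
2. q=(5,7) nearest=1 d=5 new=(5,7) → add node 2 parent=1 cost=6
3. q=(0,8) nearest=2 d=5 new=(0,8) → add node 3 parent=2 cost=11
4. q=(6,17) nearest=3 d=9 new=(5,13) → blocked by [1,4]×[8,12], reject
5. q=(9,0) nearest=0 d=7 new=(7,0) → add node 4 parent=0 cost=5
6. q=(4,8) nearest=2 d=1 new=(4,8) → blocked by [1,4]×[8,12], reject
7. q=(4,17) nearest=3 d=9 new=(4,13) → blocked by [1,4]×[8,12], reject
8. q=(1,12) nearest=3 d=4 new=(1,12) → blocked by [1,4]×[8,12], reject
9. q=(10,8) nearest=2 d=5 new=(10,8) → add node 5 parent=2 cost=11
10. q=(2,17) nearest=3 d=9 new=(2,13) → blocked by [1,4]×[8,12], reject
11. q=(13,5) nearest=5 d=3 new=(13,5) → add node 6 parent=5 cost=14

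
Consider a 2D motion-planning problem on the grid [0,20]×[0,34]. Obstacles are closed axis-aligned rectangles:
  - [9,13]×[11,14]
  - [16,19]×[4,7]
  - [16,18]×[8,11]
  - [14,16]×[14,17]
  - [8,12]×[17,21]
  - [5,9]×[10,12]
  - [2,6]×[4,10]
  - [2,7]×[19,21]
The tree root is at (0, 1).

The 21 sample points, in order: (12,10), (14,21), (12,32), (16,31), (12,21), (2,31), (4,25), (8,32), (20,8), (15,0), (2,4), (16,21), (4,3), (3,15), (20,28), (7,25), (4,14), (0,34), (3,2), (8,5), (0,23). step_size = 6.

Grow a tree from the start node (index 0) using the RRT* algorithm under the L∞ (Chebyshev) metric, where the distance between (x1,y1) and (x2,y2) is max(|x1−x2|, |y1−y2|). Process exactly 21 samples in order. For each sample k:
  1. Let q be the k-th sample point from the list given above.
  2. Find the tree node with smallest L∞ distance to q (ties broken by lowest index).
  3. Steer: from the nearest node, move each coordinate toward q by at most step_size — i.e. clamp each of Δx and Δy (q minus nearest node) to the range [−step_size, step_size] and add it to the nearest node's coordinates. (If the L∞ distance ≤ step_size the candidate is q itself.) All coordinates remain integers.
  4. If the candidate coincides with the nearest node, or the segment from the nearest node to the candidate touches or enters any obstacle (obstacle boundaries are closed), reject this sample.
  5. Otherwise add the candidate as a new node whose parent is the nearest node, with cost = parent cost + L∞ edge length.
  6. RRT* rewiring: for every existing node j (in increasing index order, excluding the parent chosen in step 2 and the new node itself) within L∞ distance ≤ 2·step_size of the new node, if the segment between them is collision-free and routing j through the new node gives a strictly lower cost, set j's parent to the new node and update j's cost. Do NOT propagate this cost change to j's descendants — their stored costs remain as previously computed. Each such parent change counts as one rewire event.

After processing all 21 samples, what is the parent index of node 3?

1. q=(12,10) nearest=0 d=12 new=(6,7) → blocked by [2,6]×[4,10], reject
2. q=(14,21) nearest=0 d=20 new=(6,7) → blocked by [2,6]×[4,10], reject
3. q=(12,32) nearest=0 d=31 new=(6,7) → blocked by [2,6]×[4,10], reject
4. q=(16,31) nearest=0 d=30 new=(6,7) → blocked by [2,6]×[4,10], reject
5. q=(12,21) nearest=0 d=20 new=(6,7) → blocked by [2,6]×[4,10], reject
6. q=(2,31) nearest=0 d=30 new=(2,7) → blocked by [2,6]×[4,10], reject
7. q=(4,25) nearest=0 d=24 new=(4,7) → blocked by [2,6]×[4,10], reject
8. q=(8,32) nearest=0 d=31 new=(6,7) → blocked by [2,6]×[4,10], reject
9. q=(20,8) nearest=0 d=20 new=(6,7) → blocked by [2,6]×[4,10], reject
10. q=(15,0) nearest=0 d=15 new=(6,0) → add node 1 parent=0 cost=6
11. q=(2,4) nearest=0 d=3 new=(2,4) → blocked by [2,6]×[4,10], reject
12. q=(16,21) nearest=0 d=20 new=(6,7) → blocked by [2,6]×[4,10], reject
13. q=(4,3) nearest=1 d=3 new=(4,3) → add node 2 parent=1 cost=9
14. q=(3,15) nearest=2 d=12 new=(3,9) → blocked by [2,6]×[4,10], reject
15. q=(20,28) nearest=2 d=25 new=(10,9) → blocked by [2,6]×[4,10], reject
16. q=(7,25) nearest=2 d=22 new=(7,9) → blocked by [2,6]×[4,10], reject
17. q=(4,14) nearest=2 d=11 new=(4,9) → blocked by [2,6]×[4,10], reject
18. q=(0,34) nearest=2 d=31 new=(0,9) → blocked by [2,6]×[4,10], reject
19. q=(3,2) nearest=2 d=1 new=(3,2) → add node 3 parent=2 cost=10
20. q=(8,5) nearest=2 d=4 new=(8,5) → blocked by [2,6]×[4,10], reject
21. q=(0,23) nearest=2 d=20 new=(0,9) → blocked by [2,6]×[4,10], reject

Parent of node 3: 2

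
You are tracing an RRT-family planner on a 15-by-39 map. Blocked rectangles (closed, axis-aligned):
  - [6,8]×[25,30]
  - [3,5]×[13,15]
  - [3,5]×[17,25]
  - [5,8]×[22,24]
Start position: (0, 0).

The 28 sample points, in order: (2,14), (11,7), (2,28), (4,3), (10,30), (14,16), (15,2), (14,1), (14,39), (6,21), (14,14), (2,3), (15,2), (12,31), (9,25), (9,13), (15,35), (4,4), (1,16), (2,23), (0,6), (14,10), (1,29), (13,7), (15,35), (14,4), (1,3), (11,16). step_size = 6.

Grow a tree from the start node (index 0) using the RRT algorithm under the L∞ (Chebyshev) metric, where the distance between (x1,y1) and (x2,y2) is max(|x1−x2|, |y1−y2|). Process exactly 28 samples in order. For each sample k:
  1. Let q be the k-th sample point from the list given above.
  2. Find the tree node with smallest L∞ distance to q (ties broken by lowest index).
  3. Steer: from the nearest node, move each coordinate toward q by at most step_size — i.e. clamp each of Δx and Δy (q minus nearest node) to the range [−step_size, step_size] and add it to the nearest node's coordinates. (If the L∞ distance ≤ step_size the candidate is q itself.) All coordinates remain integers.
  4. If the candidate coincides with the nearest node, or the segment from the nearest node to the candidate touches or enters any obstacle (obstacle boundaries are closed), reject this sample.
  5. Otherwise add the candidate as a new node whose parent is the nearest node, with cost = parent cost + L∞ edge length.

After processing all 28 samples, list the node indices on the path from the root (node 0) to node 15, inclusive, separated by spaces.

1. q=(2,14) nearest=0 d=14 new=(2,6) → add node 1 parent=0 cost=6
2. q=(11,7) nearest=1 d=9 new=(8,7) → add node 2 parent=1 cost=12
3. q=(2,28) nearest=2 d=21 new=(2,13) → add node 3 parent=2 cost=18
4. q=(4,3) nearest=1 d=3 new=(4,3) → add node 4 parent=1 cost=9
5. q=(10,30) nearest=3 d=17 new=(8,19) → blocked by [3,5]×[13,15], reject
6. q=(14,16) nearest=2 d=9 new=(14,13) → add node 5 parent=2 cost=18
7. q=(15,2) nearest=2 d=7 new=(14,2) → add node 6 parent=2 cost=18
8. q=(14,1) nearest=6 d=1 new=(14,1) → add node 7 parent=6 cost=19
9. q=(14,39) nearest=3 d=26 new=(8,19) → blocked by [3,5]×[13,15], reject
10. q=(6,21) nearest=3 d=8 new=(6,19) → blocked by [3,5]×[13,15], reject
11. q=(14,14) nearest=5 d=1 new=(14,14) → add node 8 parent=5 cost=19
12. q=(2,3) nearest=4 d=2 new=(2,3) → add node 9 parent=4 cost=11
13. q=(15,2) nearest=6 d=1 new=(15,2) → add node 10 parent=6 cost=19
14. q=(12,31) nearest=8 d=17 new=(12,20) → add node 11 parent=8 cost=25
15. q=(9,25) nearest=11 d=5 new=(9,25) → add node 12 parent=11 cost=30
16. q=(9,13) nearest=5 d=5 new=(9,13) → add node 13 parent=5 cost=23
17. q=(15,35) nearest=12 d=10 new=(15,31) → add node 14 parent=12 cost=36
18. q=(4,4) nearest=4 d=1 new=(4,4) → add node 15 parent=4 cost=10
19. q=(1,16) nearest=3 d=3 new=(1,16) → add node 16 parent=3 cost=21
20. q=(2,23) nearest=12 d=7 new=(3,23) → blocked by [3,5]×[17,25], reject
21. q=(0,6) nearest=1 d=2 new=(0,6) → add node 17 parent=1 cost=8
22. q=(14,10) nearest=5 d=3 new=(14,10) → add node 18 parent=5 cost=21
23. q=(1,29) nearest=12 d=8 new=(3,29) → blocked by [6,8]×[25,30], reject
24. q=(13,7) nearest=18 d=3 new=(13,7) → add node 19 parent=18 cost=24
25. q=(15,35) nearest=14 d=4 new=(15,35) → add node 20 parent=14 cost=40
26. q=(14,4) nearest=6 d=2 new=(14,4) → add node 21 parent=6 cost=20
27. q=(1,3) nearest=9 d=1 new=(1,3) → add node 22 parent=9 cost=12
28. q=(11,16) nearest=5 d=3 new=(11,16) → add node 23 parent=5 cost=21

Path: 0 1 4 15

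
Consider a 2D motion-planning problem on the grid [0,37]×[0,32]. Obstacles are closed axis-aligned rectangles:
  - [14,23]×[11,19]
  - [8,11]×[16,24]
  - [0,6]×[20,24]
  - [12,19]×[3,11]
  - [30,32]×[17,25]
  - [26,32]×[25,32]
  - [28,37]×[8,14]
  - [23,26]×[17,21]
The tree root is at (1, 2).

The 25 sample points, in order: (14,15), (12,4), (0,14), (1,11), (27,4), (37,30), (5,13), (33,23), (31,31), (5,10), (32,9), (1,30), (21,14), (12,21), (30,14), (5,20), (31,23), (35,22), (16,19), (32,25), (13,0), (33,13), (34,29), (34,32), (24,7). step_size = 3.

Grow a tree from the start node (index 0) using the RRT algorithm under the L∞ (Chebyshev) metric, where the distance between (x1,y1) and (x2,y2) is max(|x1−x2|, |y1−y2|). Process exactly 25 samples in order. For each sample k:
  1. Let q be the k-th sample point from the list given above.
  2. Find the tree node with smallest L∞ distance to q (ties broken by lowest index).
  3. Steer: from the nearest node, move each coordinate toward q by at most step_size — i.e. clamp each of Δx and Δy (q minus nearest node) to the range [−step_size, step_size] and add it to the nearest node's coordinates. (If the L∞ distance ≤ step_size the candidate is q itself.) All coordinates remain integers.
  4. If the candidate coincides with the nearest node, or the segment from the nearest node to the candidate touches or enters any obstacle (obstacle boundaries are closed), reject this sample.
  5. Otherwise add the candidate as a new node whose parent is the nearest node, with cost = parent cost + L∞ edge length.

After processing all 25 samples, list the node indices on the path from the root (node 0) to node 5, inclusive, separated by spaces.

Path: 0 1 2 5

1. q=(14,15) nearest=0 d=13 new=(4,5) → add node 1 parent=0 cost=3
2. q=(12,4) nearest=1 d=8 new=(7,4) → add node 2 parent=1 cost=6
3. q=(0,14) nearest=1 d=9 new=(1,8) → add node 3 parent=1 cost=6
4. q=(1,11) nearest=3 d=3 new=(1,11) → add node 4 parent=3 cost=9
5. q=(27,4) nearest=2 d=20 new=(10,4) → add node 5 parent=2 cost=9
6. q=(37,30) nearest=5 d=27 new=(13,7) → blocked by [12,19]×[3,11], reject
7. q=(5,13) nearest=4 d=4 new=(4,13) → add node 6 parent=4 cost=12
8. q=(33,23) nearest=5 d=23 new=(13,7) → blocked by [12,19]×[3,11], reject
9. q=(31,31) nearest=1 d=27 new=(7,8) → add node 7 parent=1 cost=6
10. q=(5,10) nearest=7 d=2 new=(5,10) → add node 8 parent=7 cost=8
11. q=(32,9) nearest=5 d=22 new=(13,7) → blocked by [12,19]×[3,11], reject
12. q=(1,30) nearest=6 d=17 new=(1,16) → add node 9 parent=6 cost=15
13. q=(21,14) nearest=5 d=11 new=(13,7) → blocked by [12,19]×[3,11], reject
14. q=(12,21) nearest=6 d=8 new=(7,16) → add node 10 parent=6 cost=15
15. q=(30,14) nearest=5 d=20 new=(13,7) → blocked by [12,19]×[3,11], reject
16. q=(5,20) nearest=9 d=4 new=(4,19) → add node 11 parent=9 cost=18
17. q=(31,23) nearest=5 d=21 new=(13,7) → blocked by [12,19]×[3,11], reject
18. q=(35,22) nearest=5 d=25 new=(13,7) → blocked by [12,19]×[3,11], reject
19. q=(16,19) nearest=10 d=9 new=(10,19) → blocked by [8,11]×[16,24], reject
20. q=(32,25) nearest=5 d=22 new=(13,7) → blocked by [12,19]×[3,11], reject
21. q=(13,0) nearest=5 d=4 new=(13,1) → add node 12 parent=5 cost=12
22. q=(33,13) nearest=12 d=20 new=(16,4) → blocked by [12,19]×[3,11], reject
23. q=(34,29) nearest=5 d=25 new=(13,7) → blocked by [12,19]×[3,11], reject
24. q=(34,32) nearest=7 d=27 new=(10,11) → add node 13 parent=7 cost=9
25. q=(24,7) nearest=12 d=11 new=(16,4) → blocked by [12,19]×[3,11], reject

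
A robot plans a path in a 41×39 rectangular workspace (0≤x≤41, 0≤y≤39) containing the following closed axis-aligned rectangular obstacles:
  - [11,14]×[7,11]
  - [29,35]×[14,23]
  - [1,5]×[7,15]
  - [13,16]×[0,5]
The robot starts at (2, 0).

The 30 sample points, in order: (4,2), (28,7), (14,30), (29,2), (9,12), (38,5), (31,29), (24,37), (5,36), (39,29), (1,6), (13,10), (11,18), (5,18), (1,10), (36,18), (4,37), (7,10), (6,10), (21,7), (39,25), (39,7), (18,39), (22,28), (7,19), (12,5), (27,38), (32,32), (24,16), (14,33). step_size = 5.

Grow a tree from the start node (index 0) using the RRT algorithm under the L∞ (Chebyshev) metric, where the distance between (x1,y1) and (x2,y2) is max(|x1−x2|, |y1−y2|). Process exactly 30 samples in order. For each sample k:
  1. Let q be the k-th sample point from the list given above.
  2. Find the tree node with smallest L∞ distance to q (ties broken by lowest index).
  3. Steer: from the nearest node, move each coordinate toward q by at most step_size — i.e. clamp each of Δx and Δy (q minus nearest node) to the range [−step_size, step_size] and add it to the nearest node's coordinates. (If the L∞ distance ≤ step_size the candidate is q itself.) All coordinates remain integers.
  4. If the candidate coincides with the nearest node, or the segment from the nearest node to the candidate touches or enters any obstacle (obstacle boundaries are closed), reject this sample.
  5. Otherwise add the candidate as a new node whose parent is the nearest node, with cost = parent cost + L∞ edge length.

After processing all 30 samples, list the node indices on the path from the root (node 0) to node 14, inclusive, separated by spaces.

1. q=(4,2) nearest=0 d=2 new=(4,2) → add node 1 parent=0 cost=2
2. q=(28,7) nearest=1 d=24 new=(9,7) → add node 2 parent=1 cost=7
3. q=(14,30) nearest=2 d=23 new=(14,12) → blocked by [11,14]×[7,11], reject
4. q=(29,2) nearest=2 d=20 new=(14,2) → blocked by [13,16]×[0,5], reject
5. q=(9,12) nearest=2 d=5 new=(9,12) → add node 3 parent=2 cost=12
6. q=(38,5) nearest=2 d=29 new=(14,5) → blocked by [13,16]×[0,5], reject
7. q=(31,29) nearest=2 d=22 new=(14,12) → blocked by [11,14]×[7,11], reject
8. q=(24,37) nearest=3 d=25 new=(14,17) → add node 4 parent=3 cost=17
9. q=(5,36) nearest=4 d=19 new=(9,22) → add node 5 parent=4 cost=22
10. q=(39,29) nearest=4 d=25 new=(19,22) → add node 6 parent=4 cost=22
11. q=(1,6) nearest=1 d=4 new=(1,6) → add node 7 parent=1 cost=6
12. q=(13,10) nearest=2 d=4 new=(13,10) → blocked by [11,14]×[7,11], reject
13. q=(11,18) nearest=4 d=3 new=(11,18) → add node 8 parent=4 cost=20
14. q=(5,18) nearest=5 d=4 new=(5,18) → add node 9 parent=5 cost=26
15. q=(1,10) nearest=7 d=4 new=(1,10) → blocked by [1,5]×[7,15], reject
16. q=(36,18) nearest=6 d=17 new=(24,18) → add node 10 parent=6 cost=27
17. q=(4,37) nearest=5 d=15 new=(4,27) → add node 11 parent=5 cost=27
18. q=(7,10) nearest=3 d=2 new=(7,10) → add node 12 parent=3 cost=14
19. q=(6,10) nearest=12 d=1 new=(6,10) → add node 13 parent=12 cost=15
20. q=(21,7) nearest=4 d=10 new=(19,12) → add node 14 parent=4 cost=22
21. q=(39,25) nearest=10 d=15 new=(29,23) → blocked by [29,35]×[14,23], reject
22. q=(39,7) nearest=10 d=15 new=(29,13) → add node 15 parent=10 cost=32
23. q=(18,39) nearest=11 d=14 new=(9,32) → add node 16 parent=11 cost=32
24. q=(22,28) nearest=6 d=6 new=(22,27) → add node 17 parent=6 cost=27
25. q=(7,19) nearest=9 d=2 new=(7,19) → add node 18 parent=9 cost=28
26. q=(12,5) nearest=2 d=3 new=(12,5) → add node 19 parent=2 cost=10
27. q=(27,38) nearest=17 d=11 new=(27,32) → add node 20 parent=17 cost=32
28. q=(32,32) nearest=20 d=5 new=(32,32) → add node 21 parent=20 cost=37
29. q=(24,16) nearest=10 d=2 new=(24,16) → add node 22 parent=10 cost=29
30. q=(14,33) nearest=16 d=5 new=(14,33) → add node 23 parent=16 cost=37

Path: 0 1 2 3 4 14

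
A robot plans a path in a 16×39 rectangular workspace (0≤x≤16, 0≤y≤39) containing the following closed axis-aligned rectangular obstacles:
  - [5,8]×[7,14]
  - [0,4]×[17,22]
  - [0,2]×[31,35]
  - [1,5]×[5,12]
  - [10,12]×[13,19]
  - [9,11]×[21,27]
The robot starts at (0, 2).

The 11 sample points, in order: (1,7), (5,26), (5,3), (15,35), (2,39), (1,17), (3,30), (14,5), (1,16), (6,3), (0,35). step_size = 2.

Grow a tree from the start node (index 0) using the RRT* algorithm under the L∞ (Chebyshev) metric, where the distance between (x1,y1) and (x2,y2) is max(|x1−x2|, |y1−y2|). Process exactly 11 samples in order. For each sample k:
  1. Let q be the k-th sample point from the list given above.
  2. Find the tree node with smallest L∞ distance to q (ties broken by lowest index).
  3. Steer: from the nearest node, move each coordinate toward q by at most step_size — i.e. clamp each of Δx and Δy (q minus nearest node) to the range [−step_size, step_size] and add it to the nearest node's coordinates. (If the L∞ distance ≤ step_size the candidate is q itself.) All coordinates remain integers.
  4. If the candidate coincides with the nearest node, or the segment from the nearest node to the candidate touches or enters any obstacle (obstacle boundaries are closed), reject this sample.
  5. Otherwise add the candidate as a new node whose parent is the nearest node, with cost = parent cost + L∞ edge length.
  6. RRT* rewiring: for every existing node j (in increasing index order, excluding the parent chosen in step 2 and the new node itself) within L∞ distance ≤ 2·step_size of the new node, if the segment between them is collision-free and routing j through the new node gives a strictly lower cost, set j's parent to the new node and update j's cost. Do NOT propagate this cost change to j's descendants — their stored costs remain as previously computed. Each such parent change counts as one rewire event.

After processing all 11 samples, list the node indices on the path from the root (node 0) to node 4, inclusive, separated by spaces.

Path: 0 1 4

1. q=(1,7) nearest=0 d=5 new=(1,4) → add node 1 parent=0 cost=2
2. q=(5,26) nearest=1 d=22 new=(3,6) → blocked by [1,5]×[5,12], reject
3. q=(5,3) nearest=1 d=4 new=(3,3) → add node 2 parent=1 cost=4
4. q=(15,35) nearest=1 d=31 new=(3,6) → blocked by [1,5]×[5,12], reject
5. q=(2,39) nearest=1 d=35 new=(2,6) → blocked by [1,5]×[5,12], reject
6. q=(1,17) nearest=1 d=13 new=(1,6) → blocked by [1,5]×[5,12], reject
7. q=(3,30) nearest=1 d=26 new=(3,6) → blocked by [1,5]×[5,12], reject
8. q=(14,5) nearest=2 d=11 new=(5,5) → blocked by [1,5]×[5,12], reject
9. q=(1,16) nearest=1 d=12 new=(1,6) → blocked by [1,5]×[5,12], reject
10. q=(6,3) nearest=2 d=3 new=(5,3) → add node 3 parent=2 cost=6
11. q=(0,35) nearest=1 d=31 new=(0,6) → add node 4 parent=1 cost=4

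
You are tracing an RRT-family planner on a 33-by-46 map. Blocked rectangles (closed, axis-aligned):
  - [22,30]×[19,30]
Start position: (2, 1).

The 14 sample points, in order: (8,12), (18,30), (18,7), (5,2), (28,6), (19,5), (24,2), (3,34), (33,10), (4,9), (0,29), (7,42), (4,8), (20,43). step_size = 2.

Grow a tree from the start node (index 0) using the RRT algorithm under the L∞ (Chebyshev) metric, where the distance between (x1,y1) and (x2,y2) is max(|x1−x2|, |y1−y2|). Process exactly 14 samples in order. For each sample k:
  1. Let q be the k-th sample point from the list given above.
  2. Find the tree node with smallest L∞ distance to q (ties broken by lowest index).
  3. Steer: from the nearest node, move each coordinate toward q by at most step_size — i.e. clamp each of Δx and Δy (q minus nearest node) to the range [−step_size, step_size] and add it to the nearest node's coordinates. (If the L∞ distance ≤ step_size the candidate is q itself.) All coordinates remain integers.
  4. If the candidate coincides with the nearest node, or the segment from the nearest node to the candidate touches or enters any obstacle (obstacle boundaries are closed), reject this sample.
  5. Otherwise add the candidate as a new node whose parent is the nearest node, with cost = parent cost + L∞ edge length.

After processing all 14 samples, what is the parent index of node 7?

1. q=(8,12) nearest=0 d=11 new=(4,3) → add node 1 parent=0 cost=2
2. q=(18,30) nearest=1 d=27 new=(6,5) → add node 2 parent=1 cost=4
3. q=(18,7) nearest=2 d=12 new=(8,7) → add node 3 parent=2 cost=6
4. q=(5,2) nearest=1 d=1 new=(5,2) → add node 4 parent=1 cost=3
5. q=(28,6) nearest=3 d=20 new=(10,6) → add node 5 parent=3 cost=8
6. q=(19,5) nearest=5 d=9 new=(12,5) → add node 6 parent=5 cost=10
7. q=(24,2) nearest=6 d=12 new=(14,3) → add node 7 parent=6 cost=12
8. q=(3,34) nearest=3 d=27 new=(6,9) → add node 8 parent=3 cost=8
9. q=(33,10) nearest=7 d=19 new=(16,5) → add node 9 parent=7 cost=14
10. q=(4,9) nearest=8 d=2 new=(4,9) → add node 10 parent=8 cost=10
11. q=(0,29) nearest=8 d=20 new=(4,11) → add node 11 parent=8 cost=10
12. q=(7,42) nearest=11 d=31 new=(6,13) → add node 12 parent=11 cost=12
13. q=(4,8) nearest=10 d=1 new=(4,8) → add node 13 parent=10 cost=11
14. q=(20,43) nearest=12 d=30 new=(8,15) → add node 14 parent=12 cost=14

Parent of node 7: 6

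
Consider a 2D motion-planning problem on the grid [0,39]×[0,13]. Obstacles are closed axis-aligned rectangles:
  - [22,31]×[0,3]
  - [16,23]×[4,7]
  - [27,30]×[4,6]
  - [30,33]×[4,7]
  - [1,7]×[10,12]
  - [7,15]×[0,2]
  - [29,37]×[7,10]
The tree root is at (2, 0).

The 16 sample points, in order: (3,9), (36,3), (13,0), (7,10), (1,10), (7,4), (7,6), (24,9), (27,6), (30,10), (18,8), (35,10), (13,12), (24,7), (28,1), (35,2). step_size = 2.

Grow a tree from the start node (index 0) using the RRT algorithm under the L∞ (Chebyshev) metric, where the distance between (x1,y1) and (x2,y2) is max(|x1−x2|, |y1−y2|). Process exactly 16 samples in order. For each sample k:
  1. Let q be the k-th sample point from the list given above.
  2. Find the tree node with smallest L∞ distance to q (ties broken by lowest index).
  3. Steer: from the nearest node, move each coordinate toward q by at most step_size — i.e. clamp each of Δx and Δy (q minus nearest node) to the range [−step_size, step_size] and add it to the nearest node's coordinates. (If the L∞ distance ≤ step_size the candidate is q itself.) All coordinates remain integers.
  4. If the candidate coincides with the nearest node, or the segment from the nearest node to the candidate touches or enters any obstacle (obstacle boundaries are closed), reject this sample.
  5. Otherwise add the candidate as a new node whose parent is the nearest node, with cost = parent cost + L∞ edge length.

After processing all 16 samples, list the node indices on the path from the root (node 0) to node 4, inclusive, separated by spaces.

1. q=(3,9) nearest=0 d=9 new=(3,2) → add node 1 parent=0 cost=2
2. q=(36,3) nearest=1 d=33 new=(5,3) → add node 2 parent=1 cost=4
3. q=(13,0) nearest=2 d=8 new=(7,1) → blocked by [7,15]×[0,2], reject
4. q=(7,10) nearest=2 d=7 new=(7,5) → add node 3 parent=2 cost=6
5. q=(1,10) nearest=3 d=6 new=(5,7) → add node 4 parent=3 cost=8
6. q=(7,4) nearest=3 d=1 new=(7,4) → add node 5 parent=3 cost=7
7. q=(7,6) nearest=3 d=1 new=(7,6) → add node 6 parent=3 cost=7
8. q=(24,9) nearest=3 d=17 new=(9,7) → add node 7 parent=3 cost=8
9. q=(27,6) nearest=7 d=18 new=(11,6) → add node 8 parent=7 cost=10
10. q=(30,10) nearest=8 d=19 new=(13,8) → add node 9 parent=8 cost=12
11. q=(18,8) nearest=9 d=5 new=(15,8) → add node 10 parent=9 cost=14
12. q=(35,10) nearest=10 d=20 new=(17,10) → add node 11 parent=10 cost=16
13. q=(13,12) nearest=9 d=4 new=(13,10) → add node 12 parent=9 cost=14
14. q=(24,7) nearest=11 d=7 new=(19,8) → add node 13 parent=11 cost=18
15. q=(28,1) nearest=13 d=9 new=(21,6) → blocked by [16,23]×[4,7], reject
16. q=(35,2) nearest=13 d=16 new=(21,6) → blocked by [16,23]×[4,7], reject

Path: 0 1 2 3 4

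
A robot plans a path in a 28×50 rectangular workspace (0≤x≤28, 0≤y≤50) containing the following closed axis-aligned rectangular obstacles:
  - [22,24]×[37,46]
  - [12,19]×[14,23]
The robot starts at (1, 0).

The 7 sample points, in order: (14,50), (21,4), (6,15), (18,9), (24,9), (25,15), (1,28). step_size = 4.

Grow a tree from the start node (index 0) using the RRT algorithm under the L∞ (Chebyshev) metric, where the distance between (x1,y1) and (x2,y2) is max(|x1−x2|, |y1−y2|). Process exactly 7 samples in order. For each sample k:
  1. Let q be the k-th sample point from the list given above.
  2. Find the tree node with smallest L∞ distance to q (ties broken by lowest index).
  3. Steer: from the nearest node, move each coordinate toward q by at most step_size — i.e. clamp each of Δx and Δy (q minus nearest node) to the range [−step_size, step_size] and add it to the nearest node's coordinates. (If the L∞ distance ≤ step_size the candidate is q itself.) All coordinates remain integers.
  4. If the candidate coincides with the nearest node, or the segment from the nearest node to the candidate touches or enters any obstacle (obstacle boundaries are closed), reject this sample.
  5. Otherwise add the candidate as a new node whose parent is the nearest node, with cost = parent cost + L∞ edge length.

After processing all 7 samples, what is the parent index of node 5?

Parent of node 5: 4

1. q=(14,50) nearest=0 d=50 new=(5,4) → add node 1 parent=0 cost=4
2. q=(21,4) nearest=1 d=16 new=(9,4) → add node 2 parent=1 cost=8
3. q=(6,15) nearest=1 d=11 new=(6,8) → add node 3 parent=1 cost=8
4. q=(18,9) nearest=2 d=9 new=(13,8) → add node 4 parent=2 cost=12
5. q=(24,9) nearest=4 d=11 new=(17,9) → add node 5 parent=4 cost=16
6. q=(25,15) nearest=5 d=8 new=(21,13) → add node 6 parent=5 cost=20
7. q=(1,28) nearest=5 d=19 new=(13,13) → add node 7 parent=5 cost=20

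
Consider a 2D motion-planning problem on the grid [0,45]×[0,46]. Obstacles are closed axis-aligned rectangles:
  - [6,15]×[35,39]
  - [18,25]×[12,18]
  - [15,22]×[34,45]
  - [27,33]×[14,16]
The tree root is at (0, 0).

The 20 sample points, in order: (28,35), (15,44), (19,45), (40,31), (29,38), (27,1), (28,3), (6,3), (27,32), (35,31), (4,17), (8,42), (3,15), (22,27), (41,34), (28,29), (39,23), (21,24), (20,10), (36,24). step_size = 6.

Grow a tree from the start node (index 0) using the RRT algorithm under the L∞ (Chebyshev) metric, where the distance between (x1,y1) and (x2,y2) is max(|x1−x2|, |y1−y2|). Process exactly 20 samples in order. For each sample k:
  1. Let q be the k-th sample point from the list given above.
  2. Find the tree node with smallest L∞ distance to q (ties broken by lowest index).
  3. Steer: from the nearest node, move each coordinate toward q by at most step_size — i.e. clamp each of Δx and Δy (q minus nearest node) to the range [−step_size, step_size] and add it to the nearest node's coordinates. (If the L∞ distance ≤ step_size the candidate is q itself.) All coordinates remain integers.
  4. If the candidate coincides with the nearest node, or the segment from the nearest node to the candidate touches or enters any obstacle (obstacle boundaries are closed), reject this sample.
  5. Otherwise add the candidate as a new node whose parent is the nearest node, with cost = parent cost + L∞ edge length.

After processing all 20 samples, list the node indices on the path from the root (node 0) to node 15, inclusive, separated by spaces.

Path: 0 1 2 6 7 9 10 11 12 15

1. q=(28,35) nearest=0 d=35 new=(6,6) → add node 1 parent=0 cost=6
2. q=(15,44) nearest=1 d=38 new=(12,12) → add node 2 parent=1 cost=12
3. q=(19,45) nearest=2 d=33 new=(18,18) → blocked by [18,25]×[12,18], reject
4. q=(40,31) nearest=2 d=28 new=(18,18) → blocked by [18,25]×[12,18], reject
5. q=(29,38) nearest=2 d=26 new=(18,18) → blocked by [18,25]×[12,18], reject
6. q=(27,1) nearest=2 d=15 new=(18,6) → add node 3 parent=2 cost=18
7. q=(28,3) nearest=3 d=10 new=(24,3) → add node 4 parent=3 cost=24
8. q=(6,3) nearest=1 d=3 new=(6,3) → add node 5 parent=1 cost=9
9. q=(27,32) nearest=2 d=20 new=(18,18) → blocked by [18,25]×[12,18], reject
10. q=(35,31) nearest=2 d=23 new=(18,18) → blocked by [18,25]×[12,18], reject
11. q=(4,17) nearest=2 d=8 new=(6,17) → add node 6 parent=2 cost=18
12. q=(8,42) nearest=6 d=25 new=(8,23) → add node 7 parent=6 cost=24
13. q=(3,15) nearest=6 d=3 new=(3,15) → add node 8 parent=6 cost=21
14. q=(22,27) nearest=7 d=14 new=(14,27) → add node 9 parent=7 cost=30
15. q=(41,34) nearest=9 d=27 new=(20,33) → add node 10 parent=9 cost=36
16. q=(28,29) nearest=10 d=8 new=(26,29) → add node 11 parent=10 cost=42
17. q=(39,23) nearest=11 d=13 new=(32,23) → add node 12 parent=11 cost=48
18. q=(21,24) nearest=11 d=5 new=(21,24) → add node 13 parent=11 cost=47
19. q=(20,10) nearest=3 d=4 new=(20,10) → add node 14 parent=3 cost=22
20. q=(36,24) nearest=12 d=4 new=(36,24) → add node 15 parent=12 cost=52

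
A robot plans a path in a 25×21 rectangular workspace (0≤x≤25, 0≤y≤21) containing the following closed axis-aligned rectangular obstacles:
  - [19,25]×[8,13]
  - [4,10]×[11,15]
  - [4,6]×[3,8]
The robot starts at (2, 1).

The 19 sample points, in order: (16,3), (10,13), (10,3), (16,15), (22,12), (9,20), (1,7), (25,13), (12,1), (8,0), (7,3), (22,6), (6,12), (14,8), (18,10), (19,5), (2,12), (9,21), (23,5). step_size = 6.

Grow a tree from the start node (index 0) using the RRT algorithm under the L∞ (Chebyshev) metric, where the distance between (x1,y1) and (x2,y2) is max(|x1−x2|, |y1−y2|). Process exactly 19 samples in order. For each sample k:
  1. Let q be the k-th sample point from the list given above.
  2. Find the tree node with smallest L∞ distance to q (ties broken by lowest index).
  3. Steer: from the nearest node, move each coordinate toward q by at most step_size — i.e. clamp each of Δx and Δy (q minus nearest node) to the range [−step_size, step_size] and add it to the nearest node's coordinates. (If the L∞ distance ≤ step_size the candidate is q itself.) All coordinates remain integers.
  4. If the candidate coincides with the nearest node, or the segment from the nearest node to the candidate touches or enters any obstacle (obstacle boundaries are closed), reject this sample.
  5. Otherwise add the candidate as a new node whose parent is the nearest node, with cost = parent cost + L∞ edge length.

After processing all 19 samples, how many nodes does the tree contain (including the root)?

1. q=(16,3) nearest=0 d=14 new=(8,3) → add node 1 parent=0 cost=6
2. q=(10,13) nearest=1 d=10 new=(10,9) → add node 2 parent=1 cost=12
3. q=(10,3) nearest=1 d=2 new=(10,3) → add node 3 parent=1 cost=8
4. q=(16,15) nearest=2 d=6 new=(16,15) → add node 4 parent=2 cost=18
5. q=(22,12) nearest=4 d=6 new=(22,12) → blocked by [19,25]×[8,13], reject
6. q=(9,20) nearest=4 d=7 new=(10,20) → add node 5 parent=4 cost=24
7. q=(1,7) nearest=0 d=6 new=(1,7) → add node 6 parent=0 cost=6
8. q=(25,13) nearest=4 d=9 new=(22,13) → blocked by [19,25]×[8,13], reject
9. q=(12,1) nearest=3 d=2 new=(12,1) → add node 7 parent=3 cost=10
10. q=(8,0) nearest=1 d=3 new=(8,0) → add node 8 parent=1 cost=9
11. q=(7,3) nearest=1 d=1 new=(7,3) → add node 9 parent=1 cost=7
12. q=(22,6) nearest=4 d=9 new=(22,9) → blocked by [19,25]×[8,13], reject
13. q=(6,12) nearest=2 d=4 new=(6,12) → blocked by [4,10]×[11,15], reject
14. q=(14,8) nearest=2 d=4 new=(14,8) → add node 10 parent=2 cost=16
15. q=(18,10) nearest=10 d=4 new=(18,10) → add node 11 parent=10 cost=20
16. q=(19,5) nearest=10 d=5 new=(19,5) → add node 12 parent=10 cost=21
17. q=(2,12) nearest=6 d=5 new=(2,12) → add node 13 parent=6 cost=11
18. q=(9,21) nearest=5 d=1 new=(9,21) → add node 14 parent=5 cost=25
19. q=(23,5) nearest=12 d=4 new=(23,5) → add node 15 parent=12 cost=25

Node count: 16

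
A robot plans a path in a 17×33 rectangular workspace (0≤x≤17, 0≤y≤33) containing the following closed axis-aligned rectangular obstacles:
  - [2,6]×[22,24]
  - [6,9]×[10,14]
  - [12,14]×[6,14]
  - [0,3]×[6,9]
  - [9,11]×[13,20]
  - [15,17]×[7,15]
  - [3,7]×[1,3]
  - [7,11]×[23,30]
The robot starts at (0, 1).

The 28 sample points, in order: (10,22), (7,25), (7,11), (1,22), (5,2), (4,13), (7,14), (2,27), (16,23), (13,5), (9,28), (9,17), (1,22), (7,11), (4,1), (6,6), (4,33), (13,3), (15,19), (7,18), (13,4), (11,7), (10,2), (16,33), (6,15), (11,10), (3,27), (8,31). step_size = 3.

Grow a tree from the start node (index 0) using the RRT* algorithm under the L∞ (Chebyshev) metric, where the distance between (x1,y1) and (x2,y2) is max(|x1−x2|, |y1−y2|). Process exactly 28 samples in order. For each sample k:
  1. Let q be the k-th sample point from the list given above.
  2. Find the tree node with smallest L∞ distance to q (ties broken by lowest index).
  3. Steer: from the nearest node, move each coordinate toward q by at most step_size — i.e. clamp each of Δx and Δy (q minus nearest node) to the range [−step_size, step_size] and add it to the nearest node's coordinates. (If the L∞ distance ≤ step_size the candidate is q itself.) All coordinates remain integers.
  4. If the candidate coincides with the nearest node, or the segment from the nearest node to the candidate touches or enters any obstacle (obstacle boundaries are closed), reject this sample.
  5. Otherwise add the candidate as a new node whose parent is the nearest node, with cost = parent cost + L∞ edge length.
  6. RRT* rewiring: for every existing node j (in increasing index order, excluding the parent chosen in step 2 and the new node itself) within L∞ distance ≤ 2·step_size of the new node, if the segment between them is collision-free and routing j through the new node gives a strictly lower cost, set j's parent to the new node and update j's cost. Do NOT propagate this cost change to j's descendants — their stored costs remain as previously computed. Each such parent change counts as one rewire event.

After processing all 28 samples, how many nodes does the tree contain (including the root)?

1. q=(10,22) nearest=0 d=21 new=(3,4) → add node 1 parent=0 cost=3
2. q=(7,25) nearest=1 d=21 new=(6,7) → add node 2 parent=1 cost=6
3. q=(7,11) nearest=2 d=4 new=(7,10) → blocked by [6,9]×[10,14], reject
4. q=(1,22) nearest=2 d=15 new=(3,10) → add node 3 parent=2 cost=9
5. q=(5,2) nearest=1 d=2 new=(5,2) → blocked by [3,7]×[1,3], reject
6. q=(4,13) nearest=3 d=3 new=(4,13) → add node 4 parent=3 cost=12
7. q=(7,14) nearest=4 d=3 new=(7,14) → blocked by [6,9]×[10,14], reject
8. q=(2,27) nearest=4 d=14 new=(2,16) → add node 5 parent=4 cost=15
9. q=(16,23) nearest=4 d=12 new=(7,16) → add node 6 parent=4 cost=15
10. q=(13,5) nearest=2 d=7 new=(9,5) → add node 7 parent=2 cost=9
11. q=(9,28) nearest=5 d=12 new=(5,19) → add node 8 parent=5 cost=18
12. q=(9,17) nearest=6 d=2 new=(9,17) → blocked by [9,11]×[13,20], reject
13. q=(1,22) nearest=8 d=4 new=(2,22) → blocked by [2,6]×[22,24], reject
14. q=(7,11) nearest=4 d=3 new=(7,11) → blocked by [6,9]×[10,14], reject
15. q=(4,1) nearest=1 d=3 new=(4,1) → blocked by [3,7]×[1,3], reject
16. q=(6,6) nearest=2 d=1 new=(6,6) → add node 9 parent=2 cost=7
17. q=(4,33) nearest=8 d=14 new=(4,22) → blocked by [2,6]×[22,24], reject
18. q=(13,3) nearest=7 d=4 new=(12,3) → add node 10 parent=7 cost=12
19. q=(15,19) nearest=6 d=8 new=(10,19) → blocked by [9,11]×[13,20], reject
20. q=(7,18) nearest=6 d=2 new=(7,18) → add node 11 parent=6 cost=17
21. q=(13,4) nearest=10 d=1 new=(13,4) → add node 12 parent=10 cost=13
22. q=(11,7) nearest=7 d=2 new=(11,7) → add node 13 parent=7 cost=11
23. q=(10,2) nearest=10 d=2 new=(10,2) → add node 14 parent=10 cost=14
24. q=(16,33) nearest=8 d=14 new=(8,22) → add node 15 parent=8 cost=21
25. q=(6,15) nearest=6 d=1 new=(6,15) → add node 16 parent=6 cost=16
26. q=(11,10) nearest=13 d=3 new=(11,10) → add node 17 parent=13 cost=14
27. q=(3,27) nearest=15 d=5 new=(5,25) → blocked by [2,6]×[22,24], reject
28. q=(8,31) nearest=15 d=9 new=(8,25) → blocked by [7,11]×[23,30], reject

Node count: 18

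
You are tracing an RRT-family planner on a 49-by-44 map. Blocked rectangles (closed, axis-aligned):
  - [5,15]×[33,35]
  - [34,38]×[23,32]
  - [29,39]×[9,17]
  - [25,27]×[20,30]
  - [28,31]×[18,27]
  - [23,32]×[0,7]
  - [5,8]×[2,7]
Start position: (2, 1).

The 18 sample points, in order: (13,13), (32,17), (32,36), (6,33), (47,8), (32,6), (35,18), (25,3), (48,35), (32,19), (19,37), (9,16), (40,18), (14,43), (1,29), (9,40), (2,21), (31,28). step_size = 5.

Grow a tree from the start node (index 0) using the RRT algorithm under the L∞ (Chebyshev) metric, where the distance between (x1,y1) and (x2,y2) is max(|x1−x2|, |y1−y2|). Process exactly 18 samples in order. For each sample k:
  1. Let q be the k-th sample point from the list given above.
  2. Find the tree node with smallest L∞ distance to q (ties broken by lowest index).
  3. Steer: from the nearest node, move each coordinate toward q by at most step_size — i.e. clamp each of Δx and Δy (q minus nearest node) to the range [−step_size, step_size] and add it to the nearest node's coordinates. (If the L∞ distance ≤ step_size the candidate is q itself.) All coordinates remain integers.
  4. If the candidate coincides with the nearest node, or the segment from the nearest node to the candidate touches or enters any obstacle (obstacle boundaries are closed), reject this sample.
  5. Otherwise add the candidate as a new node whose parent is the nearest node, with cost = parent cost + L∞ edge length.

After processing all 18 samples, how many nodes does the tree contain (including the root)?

Node count: 5

1. q=(13,13) nearest=0 d=12 new=(7,6) → blocked by [5,8]×[2,7], reject
2. q=(32,17) nearest=0 d=30 new=(7,6) → blocked by [5,8]×[2,7], reject
3. q=(32,36) nearest=0 d=35 new=(7,6) → blocked by [5,8]×[2,7], reject
4. q=(6,33) nearest=0 d=32 new=(6,6) → blocked by [5,8]×[2,7], reject
5. q=(47,8) nearest=0 d=45 new=(7,6) → blocked by [5,8]×[2,7], reject
6. q=(32,6) nearest=0 d=30 new=(7,6) → blocked by [5,8]×[2,7], reject
7. q=(35,18) nearest=0 d=33 new=(7,6) → blocked by [5,8]×[2,7], reject
8. q=(25,3) nearest=0 d=23 new=(7,3) → blocked by [5,8]×[2,7], reject
9. q=(48,35) nearest=0 d=46 new=(7,6) → blocked by [5,8]×[2,7], reject
10. q=(32,19) nearest=0 d=30 new=(7,6) → blocked by [5,8]×[2,7], reject
11. q=(19,37) nearest=0 d=36 new=(7,6) → blocked by [5,8]×[2,7], reject
12. q=(9,16) nearest=0 d=15 new=(7,6) → blocked by [5,8]×[2,7], reject
13. q=(40,18) nearest=0 d=38 new=(7,6) → blocked by [5,8]×[2,7], reject
14. q=(14,43) nearest=0 d=42 new=(7,6) → blocked by [5,8]×[2,7], reject
15. q=(1,29) nearest=0 d=28 new=(1,6) → add node 1 parent=0 cost=5
16. q=(9,40) nearest=1 d=34 new=(6,11) → add node 2 parent=1 cost=10
17. q=(2,21) nearest=2 d=10 new=(2,16) → add node 3 parent=2 cost=15
18. q=(31,28) nearest=2 d=25 new=(11,16) → add node 4 parent=2 cost=15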